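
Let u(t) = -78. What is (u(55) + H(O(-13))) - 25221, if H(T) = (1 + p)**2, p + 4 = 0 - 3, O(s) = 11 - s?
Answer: -25263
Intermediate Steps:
p = -7 (p = -4 + (0 - 3) = -4 - 3 = -7)
H(T) = 36 (H(T) = (1 - 7)**2 = (-6)**2 = 36)
(u(55) + H(O(-13))) - 25221 = (-78 + 36) - 25221 = -42 - 25221 = -25263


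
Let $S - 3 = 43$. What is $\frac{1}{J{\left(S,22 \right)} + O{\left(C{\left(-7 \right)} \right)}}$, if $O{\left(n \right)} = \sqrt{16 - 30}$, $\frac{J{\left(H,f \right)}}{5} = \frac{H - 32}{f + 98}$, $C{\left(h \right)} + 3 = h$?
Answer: $\frac{12}{295} - \frac{144 i \sqrt{14}}{2065} \approx 0.040678 - 0.26092 i$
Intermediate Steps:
$S = 46$ ($S = 3 + 43 = 46$)
$C{\left(h \right)} = -3 + h$
$J{\left(H,f \right)} = \frac{5 \left(-32 + H\right)}{98 + f}$ ($J{\left(H,f \right)} = 5 \frac{H - 32}{f + 98} = 5 \frac{-32 + H}{98 + f} = \frac{5 \left(-32 + H\right)}{98 + f}$)
$O{\left(n \right)} = i \sqrt{14}$ ($O{\left(n \right)} = \sqrt{-14} = i \sqrt{14}$)
$\frac{1}{J{\left(S,22 \right)} + O{\left(C{\left(-7 \right)} \right)}} = \frac{1}{\frac{5 \left(-32 + 46\right)}{98 + 22} + i \sqrt{14}} = \frac{1}{5 \cdot \frac{1}{120} \cdot 14 + i \sqrt{14}} = \frac{1}{\frac{7}{12} + i \sqrt{14}}$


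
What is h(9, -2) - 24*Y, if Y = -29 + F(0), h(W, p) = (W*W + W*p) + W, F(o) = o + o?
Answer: 768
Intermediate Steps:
F(o) = 2*o
h(W, p) = W + W² + W*p (h(W, p) = (W² + W*p) + W = W + W² + W*p)
Y = -29 (Y = -29 + 2*0 = -29 + 0 = -29)
h(9, -2) - 24*Y = 9*(1 + 9 - 2) - 24*(-29) = 9*8 + 696 = 72 + 696 = 768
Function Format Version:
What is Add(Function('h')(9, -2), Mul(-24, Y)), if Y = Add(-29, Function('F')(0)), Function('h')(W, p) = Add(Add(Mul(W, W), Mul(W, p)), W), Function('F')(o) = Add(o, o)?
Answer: 768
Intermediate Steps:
Function('F')(o) = Mul(2, o)
Function('h')(W, p) = Add(W, Pow(W, 2), Mul(W, p)) (Function('h')(W, p) = Add(Add(Pow(W, 2), Mul(W, p)), W) = Add(W, Pow(W, 2), Mul(W, p)))
Y = -29 (Y = Add(-29, Mul(2, 0)) = Add(-29, 0) = -29)
Add(Function('h')(9, -2), Mul(-24, Y)) = Add(Mul(9, Add(1, 9, -2)), Mul(-24, -29)) = Add(Mul(9, 8), 696) = Add(72, 696) = 768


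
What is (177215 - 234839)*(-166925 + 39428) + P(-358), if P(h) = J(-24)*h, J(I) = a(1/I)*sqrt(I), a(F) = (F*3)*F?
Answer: 7346887128 - 179*I*sqrt(6)/48 ≈ 7.3469e+9 - 9.1346*I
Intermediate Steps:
a(F) = 3*F**2 (a(F) = (3*F)*F = 3*F**2)
J(I) = 3/I**(3/2) (J(I) = (3*(1/I)**2)*sqrt(I) = (3/I**2)*sqrt(I) = 3/I**(3/2))
P(h) = I*h*sqrt(6)/96 (P(h) = (3/(-24)**(3/2))*h = (3*(I*sqrt(6)/288))*h = (I*sqrt(6)/96)*h = I*h*sqrt(6)/96)
(177215 - 234839)*(-166925 + 39428) + P(-358) = (177215 - 234839)*(-166925 + 39428) + (1/96)*I*(-358)*sqrt(6) = -57624*(-127497) - 179*I*sqrt(6)/48 = 7346887128 - 179*I*sqrt(6)/48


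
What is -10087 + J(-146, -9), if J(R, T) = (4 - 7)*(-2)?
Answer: -10081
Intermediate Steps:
J(R, T) = 6 (J(R, T) = -3*(-2) = 6)
-10087 + J(-146, -9) = -10087 + 6 = -10081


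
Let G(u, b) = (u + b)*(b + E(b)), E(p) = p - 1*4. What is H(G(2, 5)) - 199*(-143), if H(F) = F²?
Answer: 30221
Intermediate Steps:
E(p) = -4 + p (E(p) = p - 4 = -4 + p)
G(u, b) = (-4 + 2*b)*(b + u) (G(u, b) = (u + b)*(b + (-4 + b)) = (b + u)*(-4 + 2*b) = (-4 + 2*b)*(b + u))
H(G(2, 5)) - 199*(-143) = (-4*5 - 4*2 + 2*5² + 2*5*2)² - 199*(-143) = (-20 - 8 + 2*25 + 20)² + 28457 = (-20 - 8 + 50 + 20)² + 28457 = 42² + 28457 = 1764 + 28457 = 30221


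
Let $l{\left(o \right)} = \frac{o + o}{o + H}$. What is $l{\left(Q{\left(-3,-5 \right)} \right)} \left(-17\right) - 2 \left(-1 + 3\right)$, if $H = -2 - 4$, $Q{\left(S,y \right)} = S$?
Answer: $- \frac{46}{3} \approx -15.333$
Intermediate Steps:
$H = -6$ ($H = -2 - 4 = -6$)
$l{\left(o \right)} = \frac{2 o}{-6 + o}$ ($l{\left(o \right)} = \frac{o + o}{o - 6} = \frac{2 o}{-6 + o}$)
$l{\left(Q{\left(-3,-5 \right)} \right)} \left(-17\right) - 2 \left(-1 + 3\right) = 2 \left(-3\right) \frac{1}{-6 - 3} \left(-17\right) - 2 \left(-1 + 3\right) = 2 \left(-3\right) \frac{1}{-9} \left(-17\right) - 4 = 2 \left(-3\right) \left(- \frac{1}{9}\right) \left(-17\right) - 4 = \frac{2}{3} \left(-17\right) - 4 = - \frac{34}{3} - 4 = - \frac{46}{3}$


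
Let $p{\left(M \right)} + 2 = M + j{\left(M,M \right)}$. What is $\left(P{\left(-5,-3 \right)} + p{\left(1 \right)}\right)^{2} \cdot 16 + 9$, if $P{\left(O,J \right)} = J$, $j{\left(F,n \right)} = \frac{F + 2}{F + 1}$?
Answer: $109$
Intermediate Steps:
$j{\left(F,n \right)} = \frac{2 + F}{1 + F}$
$p{\left(M \right)} = -2 + M + \frac{2 + M}{1 + M}$ ($p{\left(M \right)} = -2 + \left(M + \frac{2 + M}{1 + M}\right) = -2 + M + \frac{2 + M}{1 + M}$)
$\left(P{\left(-5,-3 \right)} + p{\left(1 \right)}\right)^{2} \cdot 16 + 9 = \left(-3 + \frac{1^{2}}{1 + 1}\right)^{2} \cdot 16 + 9 = \left(-3 + 1 \cdot \frac{1}{2}\right)^{2} \cdot 16 + 9 = \left(-3 + \frac{1}{2}\right)^{2} \cdot 16 + 9 = \left(- \frac{5}{2}\right)^{2} \cdot 16 + 9 = \frac{25}{4} \cdot 16 + 9 = 100 + 9 = 109$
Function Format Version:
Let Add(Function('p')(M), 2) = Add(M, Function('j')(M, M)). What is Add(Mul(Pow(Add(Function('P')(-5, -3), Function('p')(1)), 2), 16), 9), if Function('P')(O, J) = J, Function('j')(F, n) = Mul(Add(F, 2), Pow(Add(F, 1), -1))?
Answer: 109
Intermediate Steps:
Function('j')(F, n) = Mul(Pow(Add(1, F), -1), Add(2, F)) (Function('j')(F, n) = Mul(Add(2, F), Pow(Add(1, F), -1)) = Mul(Pow(Add(1, F), -1), Add(2, F)))
Function('p')(M) = Add(-2, M, Mul(Pow(Add(1, M), -1), Add(2, M))) (Function('p')(M) = Add(-2, Add(M, Mul(Pow(Add(1, M), -1), Add(2, M)))) = Add(-2, M, Mul(Pow(Add(1, M), -1), Add(2, M))))
Add(Mul(Pow(Add(Function('P')(-5, -3), Function('p')(1)), 2), 16), 9) = Add(Mul(Pow(Add(-3, Mul(Pow(1, 2), Pow(Add(1, 1), -1))), 2), 16), 9) = Add(Mul(Pow(Add(-3, Mul(1, Pow(2, -1))), 2), 16), 9) = Add(Mul(Pow(Add(-3, Mul(1, Rational(1, 2))), 2), 16), 9) = Add(Mul(Pow(Add(-3, Rational(1, 2)), 2), 16), 9) = Add(Mul(Pow(Rational(-5, 2), 2), 16), 9) = Add(Mul(Rational(25, 4), 16), 9) = Add(100, 9) = 109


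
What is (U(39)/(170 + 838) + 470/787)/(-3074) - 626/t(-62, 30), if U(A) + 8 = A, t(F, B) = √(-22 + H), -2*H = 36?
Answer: -498157/2438591904 + 313*I*√10/10 ≈ -0.00020428 + 98.979*I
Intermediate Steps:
H = -18 (H = -½*36 = -18)
t(F, B) = 2*I*√10 (t(F, B) = √(-22 - 18) = √(-40) = 2*I*√10)
U(A) = -8 + A
(U(39)/(170 + 838) + 470/787)/(-3074) - 626/t(-62, 30) = ((-8 + 39)/(170 + 838) + 470/787)/(-3074) - 626*(-I*√10/20) = (31/1008 + 470*(1/787))*(-1/3074) - (-313)*I*√10/10 = (31*(1/1008) + 470/787)*(-1/3074) + 313*I*√10/10 = (31/1008 + 470/787)*(-1/3074) + 313*I*√10/10 = (498157/793296)*(-1/3074) + 313*I*√10/10 = -498157/2438591904 + 313*I*√10/10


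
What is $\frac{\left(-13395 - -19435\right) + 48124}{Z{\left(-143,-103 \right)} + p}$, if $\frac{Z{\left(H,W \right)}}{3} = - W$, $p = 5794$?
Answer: $\frac{54164}{6103} \approx 8.875$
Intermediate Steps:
$Z{\left(H,W \right)} = - 3 W$ ($Z{\left(H,W \right)} = 3 \left(- W\right) = - 3 W$)
$\frac{\left(-13395 - -19435\right) + 48124}{Z{\left(-143,-103 \right)} + p} = \frac{\left(-13395 - -19435\right) + 48124}{\left(-3\right) \left(-103\right) + 5794} = \frac{\left(-13395 + 19435\right) + 48124}{309 + 5794} = \frac{6040 + 48124}{6103} = 54164 \cdot \frac{1}{6103} = \frac{54164}{6103}$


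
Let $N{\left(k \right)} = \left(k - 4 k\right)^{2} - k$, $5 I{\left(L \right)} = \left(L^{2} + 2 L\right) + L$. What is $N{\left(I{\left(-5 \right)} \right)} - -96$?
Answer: $130$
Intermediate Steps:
$I{\left(L \right)} = \frac{L^{2}}{5} + \frac{3 L}{5}$ ($I{\left(L \right)} = \frac{\left(L^{2} + 2 L\right) + L}{5} = \frac{L^{2} + 3 L}{5} = \frac{L^{2}}{5} + \frac{3 L}{5}$)
$N{\left(k \right)} = - k + 9 k^{2}$ ($N{\left(k \right)} = \left(- 3 k\right)^{2} - k = 9 k^{2} - k = - k + 9 k^{2}$)
$N{\left(I{\left(-5 \right)} \right)} - -96 = \frac{1}{5} \left(-5\right) \left(3 - 5\right) \left(-1 + 9 \cdot \frac{1}{5} \left(-5\right) \left(3 - 5\right)\right) - -96 = \frac{1}{5} \left(-5\right) \left(-2\right) \left(-1 + 9 \cdot \frac{1}{5} \left(-5\right) \left(-2\right)\right) + 96 = 2 \left(-1 + 9 \cdot 2\right) + 96 = 2 \left(-1 + 18\right) + 96 = 2 \cdot 17 + 96 = 34 + 96 = 130$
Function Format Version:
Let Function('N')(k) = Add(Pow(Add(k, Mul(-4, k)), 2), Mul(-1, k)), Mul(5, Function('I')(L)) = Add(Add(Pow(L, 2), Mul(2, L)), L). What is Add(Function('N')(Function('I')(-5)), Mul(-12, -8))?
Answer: 130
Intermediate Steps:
Function('I')(L) = Add(Mul(Rational(1, 5), Pow(L, 2)), Mul(Rational(3, 5), L)) (Function('I')(L) = Mul(Rational(1, 5), Add(Add(Pow(L, 2), Mul(2, L)), L)) = Mul(Rational(1, 5), Add(Pow(L, 2), Mul(3, L))) = Add(Mul(Rational(1, 5), Pow(L, 2)), Mul(Rational(3, 5), L)))
Function('N')(k) = Add(Mul(-1, k), Mul(9, Pow(k, 2))) (Function('N')(k) = Add(Pow(Mul(-3, k), 2), Mul(-1, k)) = Add(Mul(9, Pow(k, 2)), Mul(-1, k)) = Add(Mul(-1, k), Mul(9, Pow(k, 2))))
Add(Function('N')(Function('I')(-5)), Mul(-12, -8)) = Add(Mul(Mul(Rational(1, 5), -5, Add(3, -5)), Add(-1, Mul(9, Mul(Rational(1, 5), -5, Add(3, -5))))), Mul(-12, -8)) = Add(Mul(Mul(Rational(1, 5), -5, -2), Add(-1, Mul(9, Mul(Rational(1, 5), -5, -2)))), 96) = Add(Mul(2, Add(-1, Mul(9, 2))), 96) = Add(Mul(2, Add(-1, 18)), 96) = Add(Mul(2, 17), 96) = Add(34, 96) = 130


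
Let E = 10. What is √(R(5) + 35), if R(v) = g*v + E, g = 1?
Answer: 5*√2 ≈ 7.0711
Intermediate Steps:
R(v) = 10 + v (R(v) = 1*v + 10 = v + 10 = 10 + v)
√(R(5) + 35) = √((10 + 5) + 35) = √(15 + 35) = √50 = 5*√2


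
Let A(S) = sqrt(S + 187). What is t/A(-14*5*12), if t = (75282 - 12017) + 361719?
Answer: -424984*I*sqrt(653)/653 ≈ -16631.0*I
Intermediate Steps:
A(S) = sqrt(187 + S)
t = 424984 (t = 63265 + 361719 = 424984)
t/A(-14*5*12) = 424984/(sqrt(187 - 14*5*12)) = 424984/(sqrt(187 - 70*12)) = 424984/(sqrt(187 - 840)) = 424984/(sqrt(-653)) = 424984/((I*sqrt(653))) = 424984*(-I*sqrt(653)/653) = -424984*I*sqrt(653)/653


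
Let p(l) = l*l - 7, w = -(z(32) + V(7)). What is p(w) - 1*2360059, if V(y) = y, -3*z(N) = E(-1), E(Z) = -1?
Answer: -21240110/9 ≈ -2.3600e+6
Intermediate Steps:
z(N) = ⅓ (z(N) = -⅓*(-1) = ⅓)
w = -22/3 (w = -(⅓ + 7) = -1*22/3 = -22/3 ≈ -7.3333)
p(l) = -7 + l² (p(l) = l² - 7 = -7 + l²)
p(w) - 1*2360059 = (-7 + (-22/3)²) - 1*2360059 = (-7 + 484/9) - 2360059 = 421/9 - 2360059 = -21240110/9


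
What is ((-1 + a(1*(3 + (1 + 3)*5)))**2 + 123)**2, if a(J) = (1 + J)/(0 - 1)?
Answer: 559504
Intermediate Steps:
a(J) = -1 - J (a(J) = (1 + J)/(-1) = (1 + J)*(-1) = -1 - J)
((-1 + a(1*(3 + (1 + 3)*5)))**2 + 123)**2 = ((-1 + (-1 - (3 + (1 + 3)*5)))**2 + 123)**2 = ((-1 + (-1 - (3 + 4*5)))**2 + 123)**2 = ((-1 + (-1 - (3 + 20)))**2 + 123)**2 = ((-1 + (-1 - 23))**2 + 123)**2 = ((-1 - 24)**2 + 123)**2 = ((-25)**2 + 123)**2 = (625 + 123)**2 = 748**2 = 559504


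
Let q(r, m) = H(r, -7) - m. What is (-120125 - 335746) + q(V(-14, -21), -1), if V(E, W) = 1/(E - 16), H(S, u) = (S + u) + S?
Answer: -6838156/15 ≈ -4.5588e+5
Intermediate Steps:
H(S, u) = u + 2*S
V(E, W) = 1/(-16 + E)
q(r, m) = -7 - m + 2*r (q(r, m) = (-7 + 2*r) - m = -7 - m + 2*r)
(-120125 - 335746) + q(V(-14, -21), -1) = (-120125 - 335746) + (-7 - 1*(-1) + 2/(-16 - 14)) = -455871 + (-7 + 1 + 2/(-30)) = -455871 + (-7 + 1 + 2*(-1/30)) = -455871 + (-7 + 1 - 1/15) = -455871 - 91/15 = -6838156/15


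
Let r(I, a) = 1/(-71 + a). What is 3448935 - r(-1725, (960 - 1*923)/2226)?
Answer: 544962772641/158009 ≈ 3.4489e+6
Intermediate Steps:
3448935 - r(-1725, (960 - 1*923)/2226) = 3448935 - 1/(-71 + (960 - 1*923)/2226) = 3448935 - 1/(-71 + (960 - 923)*(1/2226)) = 3448935 - 1/(-71 + 37*(1/2226)) = 3448935 - 1/(-71 + 37/2226) = 3448935 - 1/(-158009/2226) = 3448935 - 1*(-2226/158009) = 3448935 + 2226/158009 = 544962772641/158009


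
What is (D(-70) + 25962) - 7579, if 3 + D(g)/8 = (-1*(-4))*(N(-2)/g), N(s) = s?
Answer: 642597/35 ≈ 18360.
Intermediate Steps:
D(g) = -24 - 64/g (D(g) = -24 + 8*((-1*(-4))*(-2/g)) = -24 + 8*(4*(-2/g)) = -24 + 8*(-8/g) = -24 - 64/g)
(D(-70) + 25962) - 7579 = ((-24 - 64/(-70)) + 25962) - 7579 = ((-24 - 64*(-1/70)) + 25962) - 7579 = ((-24 + 32/35) + 25962) - 7579 = (-808/35 + 25962) - 7579 = 907862/35 - 7579 = 642597/35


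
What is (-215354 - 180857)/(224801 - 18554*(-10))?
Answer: -396211/410341 ≈ -0.96556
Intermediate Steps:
(-215354 - 180857)/(224801 - 18554*(-10)) = -396211/(224801 + 185540) = -396211/410341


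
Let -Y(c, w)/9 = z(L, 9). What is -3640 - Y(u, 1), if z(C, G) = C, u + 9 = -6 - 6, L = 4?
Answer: -3604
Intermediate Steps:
u = -21 (u = -9 + (-6 - 6) = -9 - 12 = -21)
Y(c, w) = -36 (Y(c, w) = -9*4 = -36)
-3640 - Y(u, 1) = -3640 - 1*(-36) = -3640 + 36 = -3604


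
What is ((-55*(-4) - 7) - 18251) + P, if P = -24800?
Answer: -42838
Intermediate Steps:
((-55*(-4) - 7) - 18251) + P = ((-55*(-4) - 7) - 18251) - 24800 = ((220 - 7) - 18251) - 24800 = (213 - 18251) - 24800 = -18038 - 24800 = -42838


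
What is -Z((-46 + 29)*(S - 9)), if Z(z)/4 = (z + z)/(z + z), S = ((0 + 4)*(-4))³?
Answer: -4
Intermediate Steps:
S = -4096 (S = (4*(-4))³ = (-16)³ = -4096)
Z(z) = 4 (Z(z) = 4*((z + z)/(z + z)) = 4*((2*z)/((2*z))) = 4*((2*z)*(1/(2*z))) = 4*1 = 4)
-Z((-46 + 29)*(S - 9)) = -1*4 = -4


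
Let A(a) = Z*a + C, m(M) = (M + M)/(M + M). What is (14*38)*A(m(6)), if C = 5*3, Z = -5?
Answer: 5320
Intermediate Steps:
C = 15
m(M) = 1 (m(M) = (2*M)/((2*M)) = (2*M)*(1/(2*M)) = 1)
A(a) = 15 - 5*a (A(a) = -5*a + 15 = 15 - 5*a)
(14*38)*A(m(6)) = (14*38)*(15 - 5*1) = 532*(15 - 5) = 532*10 = 5320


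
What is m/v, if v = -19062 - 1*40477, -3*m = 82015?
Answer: 82015/178617 ≈ 0.45917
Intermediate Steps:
m = -82015/3 (m = -⅓*82015 = -82015/3 ≈ -27338.)
v = -59539 (v = -19062 - 40477 = -59539)
m/v = -82015/3/(-59539) = -82015/3*(-1/59539) = 82015/178617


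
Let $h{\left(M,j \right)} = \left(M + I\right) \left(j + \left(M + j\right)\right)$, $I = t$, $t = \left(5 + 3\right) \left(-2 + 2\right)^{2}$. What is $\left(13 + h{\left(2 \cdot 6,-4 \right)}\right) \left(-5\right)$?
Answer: $-305$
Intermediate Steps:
$t = 0$ ($t = 8 \cdot 0^{2} = 8 \cdot 0 = 0$)
$I = 0$
$h{\left(M,j \right)} = M \left(M + 2 j\right)$ ($h{\left(M,j \right)} = \left(M + 0\right) \left(j + \left(M + j\right)\right) = M \left(M + 2 j\right)$)
$\left(13 + h{\left(2 \cdot 6,-4 \right)}\right) \left(-5\right) = \left(13 + 2 \cdot 6 \left(2 \cdot 6 + 2 \left(-4\right)\right)\right) \left(-5\right) = \left(13 + 12 \left(12 - 8\right)\right) \left(-5\right) = \left(13 + 12 \cdot 4\right) \left(-5\right) = \left(13 + 48\right) \left(-5\right) = 61 \left(-5\right) = -305$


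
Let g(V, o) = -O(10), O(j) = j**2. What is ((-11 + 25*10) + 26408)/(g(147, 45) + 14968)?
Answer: 26647/14868 ≈ 1.7922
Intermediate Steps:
g(V, o) = -100 (g(V, o) = -1*10**2 = -1*100 = -100)
((-11 + 25*10) + 26408)/(g(147, 45) + 14968) = ((-11 + 25*10) + 26408)/(-100 + 14968) = ((-11 + 250) + 26408)/14868 = (239 + 26408)*(1/14868) = 26647*(1/14868) = 26647/14868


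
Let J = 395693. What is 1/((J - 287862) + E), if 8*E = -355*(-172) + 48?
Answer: 2/230939 ≈ 8.6603e-6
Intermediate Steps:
E = 15277/2 (E = (-355*(-172) + 48)/8 = (61060 + 48)/8 = (1/8)*61108 = 15277/2 ≈ 7638.5)
1/((J - 287862) + E) = 1/((395693 - 287862) + 15277/2) = 1/(107831 + 15277/2) = 1/(230939/2) = 2/230939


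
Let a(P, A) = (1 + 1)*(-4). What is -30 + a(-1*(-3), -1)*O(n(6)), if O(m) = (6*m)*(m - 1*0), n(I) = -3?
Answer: -462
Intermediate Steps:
a(P, A) = -8 (a(P, A) = 2*(-4) = -8)
O(m) = 6*m² (O(m) = (6*m)*(m + 0) = (6*m)*m = 6*m²)
-30 + a(-1*(-3), -1)*O(n(6)) = -30 - 48*(-3)² = -30 - 48*9 = -30 - 8*54 = -30 - 432 = -462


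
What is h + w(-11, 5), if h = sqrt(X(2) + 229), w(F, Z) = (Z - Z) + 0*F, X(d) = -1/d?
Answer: sqrt(914)/2 ≈ 15.116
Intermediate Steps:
w(F, Z) = 0 (w(F, Z) = 0 + 0 = 0)
h = sqrt(914)/2 (h = sqrt(-1/2 + 229) = sqrt(457/2) = sqrt(914)/2 ≈ 15.116)
h + w(-11, 5) = sqrt(914)/2 + 0 = sqrt(914)/2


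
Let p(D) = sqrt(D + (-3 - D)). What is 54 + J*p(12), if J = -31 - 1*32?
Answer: 54 - 63*I*sqrt(3) ≈ 54.0 - 109.12*I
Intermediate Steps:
p(D) = I*sqrt(3) (p(D) = sqrt(-3) = I*sqrt(3))
J = -63 (J = -31 - 32 = -63)
54 + J*p(12) = 54 - 63*I*sqrt(3)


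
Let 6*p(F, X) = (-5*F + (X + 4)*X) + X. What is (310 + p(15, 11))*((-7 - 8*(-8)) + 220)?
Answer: 543197/6 ≈ 90533.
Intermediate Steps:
p(F, X) = -5*F/6 + X/6 + X*(4 + X)/6 (p(F, X) = ((-5*F + (X + 4)*X) + X)/6 = ((-5*F + (4 + X)*X) + X)/6 = ((-5*F + X*(4 + X)) + X)/6 = (X - 5*F + X*(4 + X))/6 = -5*F/6 + X/6 + X*(4 + X)/6)
(310 + p(15, 11))*((-7 - 8*(-8)) + 220) = (310 + (-⅚*15 + (⅙)*11² + (⅚)*11))*((-7 - 8*(-8)) + 220) = (310 + (-25/2 + (⅙)*121 + 55/6))*((-7 + 64) + 220) = (310 + (-25/2 + 121/6 + 55/6))*(57 + 220) = (310 + 101/6)*277 = (1961/6)*277 = 543197/6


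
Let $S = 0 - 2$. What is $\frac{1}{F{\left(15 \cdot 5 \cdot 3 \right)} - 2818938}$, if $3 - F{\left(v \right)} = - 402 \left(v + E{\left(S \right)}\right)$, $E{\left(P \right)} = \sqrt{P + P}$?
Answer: $- \frac{303165}{827181226849} - \frac{268 i}{2481543680547} \approx -3.665 \cdot 10^{-7} - 1.08 \cdot 10^{-10} i$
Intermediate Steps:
$S = -2$ ($S = 0 - 2 = -2$)
$E{\left(P \right)} = \sqrt{2} \sqrt{P}$ ($E{\left(P \right)} = \sqrt{2 P} = \sqrt{2} \sqrt{P}$)
$F{\left(v \right)} = 3 + 402 v + 804 i$ ($F{\left(v \right)} = 3 - - 402 \left(v + \sqrt{2} \sqrt{-2}\right) = 3 - - 402 \left(v + \sqrt{2} i \sqrt{2}\right) = 3 - - 402 \left(v + 2 i\right) = 3 - \left(- 804 i - 402 v\right) = 3 + \left(402 v + 804 i\right) = 3 + 402 v + 804 i$)
$\frac{1}{F{\left(15 \cdot 5 \cdot 3 \right)} - 2818938} = \frac{1}{\left(3 + 402 \cdot 15 \cdot 5 \cdot 3 + 804 i\right) - 2818938} = \frac{1}{\left(3 + 402 \cdot 75 \cdot 3 + 804 i\right) - 2818938} = \frac{1}{\left(3 + 402 \cdot 225 + 804 i\right) - 2818938} = \frac{1}{\left(3 + 90450 + 804 i\right) - 2818938} = \frac{1}{\left(90453 + 804 i\right) - 2818938} = \frac{1}{-2728485 + 804 i} = \frac{-2728485 - 804 i}{7444631041641}$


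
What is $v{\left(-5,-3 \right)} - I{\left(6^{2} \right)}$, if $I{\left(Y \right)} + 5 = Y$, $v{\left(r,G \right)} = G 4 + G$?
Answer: $-46$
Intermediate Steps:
$v{\left(r,G \right)} = 5 G$ ($v{\left(r,G \right)} = 4 G + G = 5 G$)
$I{\left(Y \right)} = -5 + Y$
$v{\left(-5,-3 \right)} - I{\left(6^{2} \right)} = 5 \left(-3\right) - \left(-5 + 6^{2}\right) = -15 - \left(-5 + 36\right) = -15 - 31 = -46$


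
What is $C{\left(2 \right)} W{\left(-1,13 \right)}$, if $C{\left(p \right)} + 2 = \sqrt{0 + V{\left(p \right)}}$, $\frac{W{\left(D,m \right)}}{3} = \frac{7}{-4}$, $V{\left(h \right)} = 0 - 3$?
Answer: $\frac{21}{2} - \frac{21 i \sqrt{3}}{4} \approx 10.5 - 9.0933 i$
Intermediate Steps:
$V{\left(h \right)} = -3$ ($V{\left(h \right)} = 0 - 3 = -3$)
$W{\left(D,m \right)} = - \frac{21}{4}$ ($W{\left(D,m \right)} = 3 \frac{7}{-4} = 3 \cdot 7 \left(- \frac{1}{4}\right) = 3 \left(- \frac{7}{4}\right) = - \frac{21}{4}$)
$C{\left(p \right)} = -2 + i \sqrt{3}$ ($C{\left(p \right)} = -2 + \sqrt{0 - 3} = -2 + \sqrt{-3} = -2 + i \sqrt{3}$)
$C{\left(2 \right)} W{\left(-1,13 \right)} = \left(-2 + i \sqrt{3}\right) \left(- \frac{21}{4}\right) = \frac{21}{2} - \frac{21 i \sqrt{3}}{4}$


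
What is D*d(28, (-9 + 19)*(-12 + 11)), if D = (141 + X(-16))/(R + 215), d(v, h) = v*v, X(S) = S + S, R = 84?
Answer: 85456/299 ≈ 285.81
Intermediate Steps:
X(S) = 2*S
d(v, h) = v²
D = 109/299 (D = (141 + 2*(-16))/(84 + 215) = (141 - 32)/299 = 109*(1/299) = 109/299 ≈ 0.36455)
D*d(28, (-9 + 19)*(-12 + 11)) = (109/299)*28² = (109/299)*784 = 85456/299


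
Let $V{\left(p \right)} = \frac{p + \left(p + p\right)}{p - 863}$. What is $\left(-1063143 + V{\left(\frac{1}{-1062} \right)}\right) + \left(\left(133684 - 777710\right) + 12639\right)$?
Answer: $- \frac{1553048606707}{916507} \approx -1.6945 \cdot 10^{6}$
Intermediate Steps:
$V{\left(p \right)} = \frac{3 p}{-863 + p}$ ($V{\left(p \right)} = \frac{p + 2 p}{-863 + p} = \frac{3 p}{-863 + p}$)
$\left(-1063143 + V{\left(\frac{1}{-1062} \right)}\right) + \left(\left(133684 - 777710\right) + 12639\right) = \left(-1063143 + \frac{3}{\left(-1062\right) \left(-863 + \frac{1}{-1062}\right)}\right) + \left(\left(133684 - 777710\right) + 12639\right) = \left(-1063143 + 3 \left(- \frac{1}{1062}\right) \frac{1}{-863 - \frac{1}{1062}}\right) + \left(-644026 + 12639\right) = \left(-1063143 + 3 \left(- \frac{1}{1062}\right) \frac{1}{- \frac{916507}{1062}}\right) - 631387 = \left(-1063143 + 3 \left(- \frac{1}{1062}\right) \left(- \frac{1062}{916507}\right)\right) - 631387 = \left(-1063143 + \frac{3}{916507}\right) - 631387 = - \frac{974378001498}{916507} - 631387 = - \frac{1553048606707}{916507}$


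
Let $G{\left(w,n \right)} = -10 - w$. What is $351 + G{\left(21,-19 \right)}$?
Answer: $320$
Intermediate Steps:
$351 + G{\left(21,-19 \right)} = 351 - 31 = 320$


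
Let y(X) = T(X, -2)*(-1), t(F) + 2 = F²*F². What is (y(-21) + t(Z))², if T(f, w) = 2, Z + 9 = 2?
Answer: 5745609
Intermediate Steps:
Z = -7 (Z = -9 + 2 = -7)
t(F) = -2 + F⁴ (t(F) = -2 + F²*F² = -2 + F⁴)
y(X) = -2 (y(X) = 2*(-1) = -2)
(y(-21) + t(Z))² = (-2 + (-2 + (-7)⁴))² = (-2 + (-2 + 2401))² = (-2 + 2399)² = 2397² = 5745609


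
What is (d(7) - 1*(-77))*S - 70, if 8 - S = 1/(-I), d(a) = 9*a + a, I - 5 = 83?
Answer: 97475/88 ≈ 1107.7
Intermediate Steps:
I = 88 (I = 5 + 83 = 88)
d(a) = 10*a
S = 705/88 (S = 8 - 1/((-1*88)) = 8 - 1/(-88) = 8 - 1*(-1/88) = 8 + 1/88 = 705/88 ≈ 8.0114)
(d(7) - 1*(-77))*S - 70 = (10*7 - 1*(-77))*(705/88) - 70 = (70 + 77)*(705/88) - 70 = 147*(705/88) - 70 = 103635/88 - 70 = 97475/88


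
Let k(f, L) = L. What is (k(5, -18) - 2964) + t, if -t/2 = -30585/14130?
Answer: -1402483/471 ≈ -2977.7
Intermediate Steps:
t = 2039/471 (t = -(-61170)/14130 = -2*(-2039/942) = 2039/471 ≈ 4.3291)
(k(5, -18) - 2964) + t = (-18 - 2964) + 2039/471 = -2982 + 2039/471 = -1402483/471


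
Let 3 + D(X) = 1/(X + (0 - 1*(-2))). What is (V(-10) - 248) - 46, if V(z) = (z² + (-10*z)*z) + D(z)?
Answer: -9577/8 ≈ -1197.1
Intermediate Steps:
D(X) = -3 + 1/(2 + X) (D(X) = -3 + 1/(X + (0 - 1*(-2))) = -3 + 1/(X + (0 + 2)) = -3 + 1/(X + 2) = -3 + 1/(2 + X))
V(z) = -9*z² + (-5 - 3*z)/(2 + z) (V(z) = (z² + (-10*z)*z) + (-5 - 3*z)/(2 + z) = (z² - 10*z²) + (-5 - 3*z)/(2 + z) = -9*z² + (-5 - 3*z)/(2 + z))
(V(-10) - 248) - 46 = ((-5 - 3*(-10) + 9*(-10)²*(-2 - 1*(-10)))/(2 - 10) - 248) - 46 = ((-5 + 30 + 9*100*(-2 + 10))/(-8) - 248) - 46 = (-(-5 + 30 + 9*100*8)/8 - 248) - 46 = (-(-5 + 30 + 7200)/8 - 248) - 46 = (-⅛*7225 - 248) - 46 = (-7225/8 - 248) - 46 = -9209/8 - 46 = -9577/8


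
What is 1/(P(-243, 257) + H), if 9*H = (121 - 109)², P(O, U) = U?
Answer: 1/273 ≈ 0.0036630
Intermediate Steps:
H = 16 (H = (121 - 109)²/9 = (⅑)*12² = (⅑)*144 = 16)
1/(P(-243, 257) + H) = 1/(257 + 16) = 1/273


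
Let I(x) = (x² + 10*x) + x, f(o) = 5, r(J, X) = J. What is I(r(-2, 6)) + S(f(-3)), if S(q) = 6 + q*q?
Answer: 13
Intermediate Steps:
I(x) = x² + 11*x
S(q) = 6 + q²
I(r(-2, 6)) + S(f(-3)) = -2*(11 - 2) + (6 + 5²) = -2*9 + (6 + 25) = -18 + 31 = 13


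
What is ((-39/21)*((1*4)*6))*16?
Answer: -4992/7 ≈ -713.14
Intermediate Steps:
((-39/21)*((1*4)*6))*16 = ((-39*1/21)*(4*6))*16 = -13/7*24*16 = -312/7*16 = -4992/7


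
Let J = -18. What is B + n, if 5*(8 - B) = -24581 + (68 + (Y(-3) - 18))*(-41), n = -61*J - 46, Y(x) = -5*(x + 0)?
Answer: 32546/5 ≈ 6509.2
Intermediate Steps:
Y(x) = -5*x
n = 1052 (n = -61*(-18) - 46 = 1098 - 46 = 1052)
B = 27286/5 (B = 8 - (-24581 + (68 + (-5*(-3) - 18))*(-41))/5 = 8 - (-24581 + (68 + (15 - 18))*(-41))/5 = 8 - (-24581 + (68 - 3)*(-41))/5 = 8 - (-24581 + 65*(-41))/5 = 8 - (-24581 - 2665)/5 = 8 - 1/5*(-27246) = 8 + 27246/5 = 27286/5 ≈ 5457.2)
B + n = 27286/5 + 1052 = 32546/5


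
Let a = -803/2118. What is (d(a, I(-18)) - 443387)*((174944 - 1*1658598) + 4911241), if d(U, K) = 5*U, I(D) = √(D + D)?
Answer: -1072946334375249/706 ≈ -1.5198e+12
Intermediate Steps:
a = -803/2118 (a = -803*1/2118 = -803/2118 ≈ -0.37913)
I(D) = √2*√D (I(D) = √(2*D) = √2*√D)
(d(a, I(-18)) - 443387)*((174944 - 1*1658598) + 4911241) = (5*(-803/2118) - 443387)*((174944 - 1*1658598) + 4911241) = (-4015/2118 - 443387)*((174944 - 1658598) + 4911241) = -939097681*(-1483654 + 4911241)/2118 = -939097681/2118*3427587 = -1072946334375249/706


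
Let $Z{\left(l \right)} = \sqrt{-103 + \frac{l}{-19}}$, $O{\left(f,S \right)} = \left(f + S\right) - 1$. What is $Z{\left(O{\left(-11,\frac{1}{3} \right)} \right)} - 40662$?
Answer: $-40662 + \frac{2 i \sqrt{83163}}{57} \approx -40662.0 + 10.119 i$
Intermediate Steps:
$O{\left(f,S \right)} = -1 + S + f$ ($O{\left(f,S \right)} = \left(S + f\right) - 1 = -1 + S + f$)
$Z{\left(l \right)} = \sqrt{-103 - \frac{l}{19}}$ ($Z{\left(l \right)} = \sqrt{-103 + l \left(- \frac{1}{19}\right)} = \sqrt{-103 - \frac{l}{19}}$)
$Z{\left(O{\left(-11,\frac{1}{3} \right)} \right)} - 40662 = \frac{\sqrt{-37183 - 19 \left(-1 + \frac{1}{3} - 11\right)}}{19} - 40662 = \frac{\sqrt{-37183 - - \frac{665}{3}}}{19} - 40662 = \frac{\sqrt{-37183 + \frac{665}{3}}}{19} - 40662 = \frac{\sqrt{- \frac{110884}{3}}}{19} - 40662 = \frac{\frac{2}{3} i \sqrt{83163}}{19} - 40662 = \frac{2 i \sqrt{83163}}{57} - 40662 = -40662 + \frac{2 i \sqrt{83163}}{57}$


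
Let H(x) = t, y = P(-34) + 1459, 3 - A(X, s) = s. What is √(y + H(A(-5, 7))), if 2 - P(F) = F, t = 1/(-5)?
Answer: √37370/5 ≈ 38.663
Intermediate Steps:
A(X, s) = 3 - s
t = -⅕ ≈ -0.20000
P(F) = 2 - F
y = 1495 (y = (2 - 1*(-34)) + 1459 = (2 + 34) + 1459 = 36 + 1459 = 1495)
H(x) = -⅕
√(y + H(A(-5, 7))) = √(1495 - ⅕) = √(7474/5) = √37370/5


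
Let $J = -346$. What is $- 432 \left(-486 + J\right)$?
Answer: $359424$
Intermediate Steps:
$- 432 \left(-486 + J\right) = - 432 \left(-486 - 346\right) = \left(-432\right) \left(-832\right) = 359424$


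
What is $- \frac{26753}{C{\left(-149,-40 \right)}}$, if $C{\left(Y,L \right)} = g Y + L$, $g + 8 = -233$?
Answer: $- \frac{26753}{35869} \approx -0.74585$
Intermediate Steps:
$g = -241$ ($g = -8 - 233 = -241$)
$C{\left(Y,L \right)} = L - 241 Y$ ($C{\left(Y,L \right)} = - 241 Y + L = L - 241 Y$)
$- \frac{26753}{C{\left(-149,-40 \right)}} = - \frac{26753}{-40 - -35909} = - \frac{26753}{-40 + 35909} = - \frac{26753}{35869}$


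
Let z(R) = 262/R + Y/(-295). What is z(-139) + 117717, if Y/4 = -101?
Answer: 4826964451/41005 ≈ 1.1772e+5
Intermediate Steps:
Y = -404 (Y = 4*(-101) = -404)
z(R) = 404/295 + 262/R (z(R) = 262/R - 404/(-295) = 262/R - 404*(-1/295) = 262/R + 404/295 = 404/295 + 262/R)
z(-139) + 117717 = (404/295 + 262/(-139)) + 117717 = (404/295 + 262*(-1/139)) + 117717 = (404/295 - 262/139) + 117717 = -21134/41005 + 117717 = 4826964451/41005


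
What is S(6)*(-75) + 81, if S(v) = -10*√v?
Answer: 81 + 750*√6 ≈ 1918.1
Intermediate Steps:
S(6)*(-75) + 81 = -10*√6*(-75) + 81 = 750*√6 + 81 = 81 + 750*√6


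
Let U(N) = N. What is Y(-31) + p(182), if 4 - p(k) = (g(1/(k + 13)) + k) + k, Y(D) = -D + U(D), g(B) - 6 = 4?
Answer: -370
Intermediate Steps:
g(B) = 10 (g(B) = 6 + 4 = 10)
Y(D) = 0 (Y(D) = -D + D = 0)
p(k) = -6 - 2*k (p(k) = 4 - ((10 + k) + k) = 4 - (10 + 2*k) = 4 + (-10 - 2*k) = -6 - 2*k)
Y(-31) + p(182) = 0 + (-6 - 2*182) = 0 + (-6 - 364) = 0 - 370 = -370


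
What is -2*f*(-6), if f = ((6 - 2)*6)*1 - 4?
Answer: 240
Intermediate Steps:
f = 20 (f = (4*6)*1 - 4 = 24*1 - 4 = 24 - 4 = 20)
-2*f*(-6) = -2*20*(-6) = -40*(-6) = 240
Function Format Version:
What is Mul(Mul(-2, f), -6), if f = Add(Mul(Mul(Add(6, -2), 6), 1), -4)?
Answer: 240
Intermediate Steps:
f = 20 (f = Add(Mul(Mul(4, 6), 1), -4) = Add(Mul(24, 1), -4) = Add(24, -4) = 20)
Mul(Mul(-2, f), -6) = Mul(Mul(-2, 20), -6) = Mul(-40, -6) = 240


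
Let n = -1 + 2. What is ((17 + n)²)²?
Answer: 104976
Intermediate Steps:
n = 1
((17 + n)²)² = ((17 + 1)²)² = (18²)² = 324² = 104976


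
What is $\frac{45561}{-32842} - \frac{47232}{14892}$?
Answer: $- \frac{185807313}{40756922} \approx -4.5589$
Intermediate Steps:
$\frac{45561}{-32842} - \frac{47232}{14892} = 45561 \left(- \frac{1}{32842}\right) - \frac{3936}{1241} = - \frac{45561}{32842} - \frac{3936}{1241} = - \frac{185807313}{40756922}$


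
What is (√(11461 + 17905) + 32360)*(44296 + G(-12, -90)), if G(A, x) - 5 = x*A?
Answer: 1468529160 + 45381*√29366 ≈ 1.4763e+9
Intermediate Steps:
G(A, x) = 5 + A*x (G(A, x) = 5 + x*A = 5 + A*x)
(√(11461 + 17905) + 32360)*(44296 + G(-12, -90)) = (√(11461 + 17905) + 32360)*(44296 + (5 - 12*(-90))) = (√29366 + 32360)*(44296 + (5 + 1080)) = (32360 + √29366)*(44296 + 1085) = (32360 + √29366)*45381 = 1468529160 + 45381*√29366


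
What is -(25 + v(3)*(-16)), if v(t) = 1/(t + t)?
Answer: -67/3 ≈ -22.333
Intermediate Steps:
v(t) = 1/(2*t)
-(25 + v(3)*(-16)) = -(25 + ((1/2)/3)*(-16)) = -(25 + ((1/2)*(1/3))*(-16)) = -(25 + (1/6)*(-16)) = -(25 - 8/3) = -1*67/3 = -67/3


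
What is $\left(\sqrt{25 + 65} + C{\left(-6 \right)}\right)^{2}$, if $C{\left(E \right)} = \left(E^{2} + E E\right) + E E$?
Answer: $11754 + 648 \sqrt{10} \approx 13803.0$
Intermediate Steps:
$C{\left(E \right)} = 3 E^{2}$ ($C{\left(E \right)} = \left(E^{2} + E^{2}\right) + E^{2} = 2 E^{2} + E^{2} = 3 E^{2}$)
$\left(\sqrt{25 + 65} + C{\left(-6 \right)}\right)^{2} = \left(\sqrt{25 + 65} + 3 \left(-6\right)^{2}\right)^{2} = \left(\sqrt{90} + 3 \cdot 36\right)^{2} = \left(3 \sqrt{10} + 108\right)^{2} = \left(108 + 3 \sqrt{10}\right)^{2}$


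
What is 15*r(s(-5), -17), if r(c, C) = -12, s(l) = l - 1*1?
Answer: -180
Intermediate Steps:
s(l) = -1 + l (s(l) = l - 1 = -1 + l)
15*r(s(-5), -17) = 15*(-12) = -180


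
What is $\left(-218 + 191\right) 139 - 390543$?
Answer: $-394296$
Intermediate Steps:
$\left(-218 + 191\right) 139 - 390543 = \left(-27\right) 139 - 390543 = -3753 - 390543 = -394296$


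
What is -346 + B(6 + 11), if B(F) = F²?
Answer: -57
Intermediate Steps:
-346 + B(6 + 11) = -346 + (6 + 11)² = -346 + 17² = -346 + 289 = -57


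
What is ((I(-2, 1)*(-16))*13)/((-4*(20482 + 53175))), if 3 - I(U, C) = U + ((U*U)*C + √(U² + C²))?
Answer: 52/73657 - 52*√5/73657 ≈ -0.00087263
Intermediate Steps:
I(U, C) = 3 - U - √(C² + U²) - C*U² (I(U, C) = 3 - (U + ((U*U)*C + √(U² + C²))) = 3 - (U + (U²*C + √(C² + U²))) = 3 - (U + (C*U² + √(C² + U²))) = 3 - (U + (√(C² + U²) + C*U²)) = 3 - (U + √(C² + U²) + C*U²) = 3 + (-U - √(C² + U²) - C*U²) = 3 - U - √(C² + U²) - C*U²)
((I(-2, 1)*(-16))*13)/((-4*(20482 + 53175))) = (((3 - 1*(-2) - √(1² + (-2)²) - 1*1*(-2)²)*(-16))*13)/((-4*(20482 + 53175))) = (((3 + 2 - √(1 + 4) - 1*1*4)*(-16))*13)/((-4*73657)) = (((3 + 2 - √5 - 4)*(-16))*13)/(-294628) = (((1 - √5)*(-16))*13)*(-1/294628) = ((-16 + 16*√5)*13)*(-1/294628) = (-208 + 208*√5)*(-1/294628) = 52/73657 - 52*√5/73657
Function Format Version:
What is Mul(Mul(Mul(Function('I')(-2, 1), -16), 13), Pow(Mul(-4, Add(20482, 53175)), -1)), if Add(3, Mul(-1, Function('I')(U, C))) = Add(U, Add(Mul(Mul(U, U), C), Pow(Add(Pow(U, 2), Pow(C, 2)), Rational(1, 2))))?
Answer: Add(Rational(52, 73657), Mul(Rational(-52, 73657), Pow(5, Rational(1, 2)))) ≈ -0.00087263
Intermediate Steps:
Function('I')(U, C) = Add(3, Mul(-1, U), Mul(-1, Pow(Add(Pow(C, 2), Pow(U, 2)), Rational(1, 2))), Mul(-1, C, Pow(U, 2))) (Function('I')(U, C) = Add(3, Mul(-1, Add(U, Add(Mul(Mul(U, U), C), Pow(Add(Pow(U, 2), Pow(C, 2)), Rational(1, 2)))))) = Add(3, Mul(-1, Add(U, Add(Mul(Pow(U, 2), C), Pow(Add(Pow(C, 2), Pow(U, 2)), Rational(1, 2)))))) = Add(3, Mul(-1, Add(U, Add(Mul(C, Pow(U, 2)), Pow(Add(Pow(C, 2), Pow(U, 2)), Rational(1, 2)))))) = Add(3, Mul(-1, Add(U, Add(Pow(Add(Pow(C, 2), Pow(U, 2)), Rational(1, 2)), Mul(C, Pow(U, 2)))))) = Add(3, Mul(-1, Add(U, Pow(Add(Pow(C, 2), Pow(U, 2)), Rational(1, 2)), Mul(C, Pow(U, 2))))) = Add(3, Add(Mul(-1, U), Mul(-1, Pow(Add(Pow(C, 2), Pow(U, 2)), Rational(1, 2))), Mul(-1, C, Pow(U, 2)))) = Add(3, Mul(-1, U), Mul(-1, Pow(Add(Pow(C, 2), Pow(U, 2)), Rational(1, 2))), Mul(-1, C, Pow(U, 2))))
Mul(Mul(Mul(Function('I')(-2, 1), -16), 13), Pow(Mul(-4, Add(20482, 53175)), -1)) = Mul(Mul(Mul(Add(3, Mul(-1, -2), Mul(-1, Pow(Add(Pow(1, 2), Pow(-2, 2)), Rational(1, 2))), Mul(-1, 1, Pow(-2, 2))), -16), 13), Pow(Mul(-4, Add(20482, 53175)), -1)) = Mul(Mul(Mul(Add(3, 2, Mul(-1, Pow(Add(1, 4), Rational(1, 2))), Mul(-1, 1, 4)), -16), 13), Pow(Mul(-4, 73657), -1)) = Mul(Mul(Mul(Add(3, 2, Mul(-1, Pow(5, Rational(1, 2))), -4), -16), 13), Pow(-294628, -1)) = Mul(Mul(Mul(Add(1, Mul(-1, Pow(5, Rational(1, 2)))), -16), 13), Rational(-1, 294628)) = Mul(Mul(Add(-16, Mul(16, Pow(5, Rational(1, 2)))), 13), Rational(-1, 294628)) = Mul(Add(-208, Mul(208, Pow(5, Rational(1, 2)))), Rational(-1, 294628)) = Add(Rational(52, 73657), Mul(Rational(-52, 73657), Pow(5, Rational(1, 2))))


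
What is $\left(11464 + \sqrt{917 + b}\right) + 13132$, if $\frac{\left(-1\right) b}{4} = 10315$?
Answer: $24596 + i \sqrt{40343} \approx 24596.0 + 200.86 i$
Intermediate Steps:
$b = -41260$ ($b = \left(-4\right) 10315 = -41260$)
$\left(11464 + \sqrt{917 + b}\right) + 13132 = \left(11464 + \sqrt{917 - 41260}\right) + 13132 = \left(11464 + \sqrt{-40343}\right) + 13132 = \left(11464 + i \sqrt{40343}\right) + 13132 = 24596 + i \sqrt{40343}$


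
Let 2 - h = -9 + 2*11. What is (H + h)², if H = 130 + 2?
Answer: 14641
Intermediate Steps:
h = -11 (h = 2 - (-9 + 2*11) = 2 - (-9 + 22) = 2 - 1*13 = 2 - 13 = -11)
H = 132
(H + h)² = (132 - 11)² = 121² = 14641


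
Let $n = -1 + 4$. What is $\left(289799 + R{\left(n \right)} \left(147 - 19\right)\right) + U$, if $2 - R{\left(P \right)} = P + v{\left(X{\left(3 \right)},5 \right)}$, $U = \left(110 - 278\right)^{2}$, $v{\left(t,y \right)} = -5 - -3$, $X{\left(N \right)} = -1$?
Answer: $318151$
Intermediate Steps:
$v{\left(t,y \right)} = -2$ ($v{\left(t,y \right)} = -5 + 3 = -2$)
$U = 28224$ ($U = \left(-168\right)^{2} = 28224$)
$n = 3$
$R{\left(P \right)} = 4 - P$ ($R{\left(P \right)} = 2 - \left(P - 2\right) = 2 - \left(-2 + P\right) = 4 - P$)
$\left(289799 + R{\left(n \right)} \left(147 - 19\right)\right) + U = \left(289799 + \left(4 - 3\right) \left(147 - 19\right)\right) + 28224 = \left(289799 + \left(4 - 3\right) 128\right) + 28224 = \left(289799 + 1 \cdot 128\right) + 28224 = \left(289799 + 128\right) + 28224 = 289927 + 28224 = 318151$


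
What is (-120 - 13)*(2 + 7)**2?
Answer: -10773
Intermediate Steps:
(-120 - 13)*(2 + 7)**2 = -133*9**2 = -133*81 = -10773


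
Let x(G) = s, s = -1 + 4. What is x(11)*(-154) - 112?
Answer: -574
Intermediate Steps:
s = 3
x(G) = 3
x(11)*(-154) - 112 = 3*(-154) - 112 = -462 - 112 = -574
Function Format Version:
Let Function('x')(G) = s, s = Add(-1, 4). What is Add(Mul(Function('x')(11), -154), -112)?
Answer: -574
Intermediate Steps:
s = 3
Function('x')(G) = 3
Add(Mul(Function('x')(11), -154), -112) = Add(Mul(3, -154), -112) = Add(-462, -112) = -574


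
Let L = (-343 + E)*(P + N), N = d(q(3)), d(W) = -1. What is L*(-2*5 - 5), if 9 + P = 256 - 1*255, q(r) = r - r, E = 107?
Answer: -31860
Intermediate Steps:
q(r) = 0
P = -8 (P = -9 + (256 - 1*255) = -9 + (256 - 255) = -9 + 1 = -8)
N = -1
L = 2124 (L = (-343 + 107)*(-8 - 1) = -236*(-9) = 2124)
L*(-2*5 - 5) = 2124*(-2*5 - 5) = 2124*(-10 - 5) = 2124*(-15) = -31860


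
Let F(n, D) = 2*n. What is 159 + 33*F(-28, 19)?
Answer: -1689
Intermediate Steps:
159 + 33*F(-28, 19) = 159 + 33*(2*(-28)) = 159 + 33*(-56) = 159 - 1848 = -1689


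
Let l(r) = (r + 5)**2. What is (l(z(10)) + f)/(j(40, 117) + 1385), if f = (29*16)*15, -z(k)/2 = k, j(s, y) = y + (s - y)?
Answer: 479/95 ≈ 5.0421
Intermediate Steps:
j(s, y) = s
z(k) = -2*k
f = 6960 (f = 464*15 = 6960)
l(r) = (5 + r)**2
(l(z(10)) + f)/(j(40, 117) + 1385) = ((5 - 2*10)**2 + 6960)/(40 + 1385) = ((5 - 20)**2 + 6960)/1425 = ((-15)**2 + 6960)*(1/1425) = (225 + 6960)*(1/1425) = 7185*(1/1425) = 479/95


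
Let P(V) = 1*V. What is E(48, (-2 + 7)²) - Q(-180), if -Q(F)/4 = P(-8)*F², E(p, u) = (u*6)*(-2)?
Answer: -1037100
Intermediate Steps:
P(V) = V
E(p, u) = -12*u (E(p, u) = (6*u)*(-2) = -12*u)
Q(F) = 32*F² (Q(F) = -(-32)*F² = 32*F²)
E(48, (-2 + 7)²) - Q(-180) = -12*(-2 + 7)² - 32*(-180)² = -12*5² - 32*32400 = -12*25 - 1*1036800 = -300 - 1036800 = -1037100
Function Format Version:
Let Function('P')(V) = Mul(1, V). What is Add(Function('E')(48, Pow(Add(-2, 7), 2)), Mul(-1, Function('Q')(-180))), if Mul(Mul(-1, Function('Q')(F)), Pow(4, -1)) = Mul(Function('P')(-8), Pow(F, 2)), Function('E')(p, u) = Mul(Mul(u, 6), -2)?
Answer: -1037100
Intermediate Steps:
Function('P')(V) = V
Function('E')(p, u) = Mul(-12, u) (Function('E')(p, u) = Mul(Mul(6, u), -2) = Mul(-12, u))
Function('Q')(F) = Mul(32, Pow(F, 2)) (Function('Q')(F) = Mul(-4, Mul(-8, Pow(F, 2))) = Mul(32, Pow(F, 2)))
Add(Function('E')(48, Pow(Add(-2, 7), 2)), Mul(-1, Function('Q')(-180))) = Add(Mul(-12, Pow(Add(-2, 7), 2)), Mul(-1, Mul(32, Pow(-180, 2)))) = Add(Mul(-12, Pow(5, 2)), Mul(-1, Mul(32, 32400))) = Add(Mul(-12, 25), Mul(-1, 1036800)) = Add(-300, -1036800) = -1037100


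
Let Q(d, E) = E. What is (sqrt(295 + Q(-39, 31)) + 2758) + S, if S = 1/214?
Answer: 590213/214 + sqrt(326) ≈ 2776.1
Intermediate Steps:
S = 1/214 ≈ 0.0046729
(sqrt(295 + Q(-39, 31)) + 2758) + S = (sqrt(295 + 31) + 2758) + 1/214 = (sqrt(326) + 2758) + 1/214 = (2758 + sqrt(326)) + 1/214 = 590213/214 + sqrt(326)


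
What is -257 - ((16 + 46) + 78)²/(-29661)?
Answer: -7603277/29661 ≈ -256.34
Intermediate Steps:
-257 - ((16 + 46) + 78)²/(-29661) = -257 - (62 + 78)²*(-1)/29661 = -257 - 140²*(-1)/29661 = -257 - 19600*(-1)/29661 = -257 - 1*(-19600/29661) = -257 + 19600/29661 = -7603277/29661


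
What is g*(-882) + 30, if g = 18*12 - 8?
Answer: -183426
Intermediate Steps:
g = 208 (g = 216 - 8 = 208)
g*(-882) + 30 = 208*(-882) + 30 = -183456 + 30 = -183426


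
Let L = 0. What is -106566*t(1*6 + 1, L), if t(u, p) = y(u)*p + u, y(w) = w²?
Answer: -745962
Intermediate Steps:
t(u, p) = u + p*u² (t(u, p) = u²*p + u = p*u² + u = u + p*u²)
-106566*t(1*6 + 1, L) = -106566*(1*6 + 1)*(1 + 0*(1*6 + 1)) = -106566*(6 + 1)*(1 + 0*(6 + 1)) = -745962*(1 + 0*7) = -745962*(1 + 0) = -745962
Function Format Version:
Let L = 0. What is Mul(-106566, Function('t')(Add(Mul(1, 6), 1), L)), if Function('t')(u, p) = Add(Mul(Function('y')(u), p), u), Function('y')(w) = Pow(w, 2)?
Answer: -745962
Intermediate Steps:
Function('t')(u, p) = Add(u, Mul(p, Pow(u, 2))) (Function('t')(u, p) = Add(Mul(Pow(u, 2), p), u) = Add(Mul(p, Pow(u, 2)), u) = Add(u, Mul(p, Pow(u, 2))))
Mul(-106566, Function('t')(Add(Mul(1, 6), 1), L)) = Mul(-106566, Mul(Add(Mul(1, 6), 1), Add(1, Mul(0, Add(Mul(1, 6), 1))))) = Mul(-106566, Mul(Add(6, 1), Add(1, Mul(0, Add(6, 1))))) = Mul(-106566, Mul(7, Add(1, Mul(0, 7)))) = Mul(-106566, Mul(7, Add(1, 0))) = Mul(-106566, Mul(7, 1)) = Mul(-106566, 7) = -745962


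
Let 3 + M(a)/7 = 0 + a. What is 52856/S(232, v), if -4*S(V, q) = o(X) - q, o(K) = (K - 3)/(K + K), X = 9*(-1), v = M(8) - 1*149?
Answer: -79284/43 ≈ -1843.8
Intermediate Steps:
M(a) = -21 + 7*a (M(a) = -21 + 7*(0 + a) = -21 + 7*a)
v = -114 (v = (-21 + 7*8) - 1*149 = (-21 + 56) - 149 = 35 - 149 = -114)
X = -9
o(K) = (-3 + K)/(2*K) (o(K) = (-3 + K)/((2*K)) = (-3 + K)*(1/(2*K)) = (-3 + K)/(2*K))
S(V, q) = -⅙ + q/4 (S(V, q) = -((½)*(-3 - 9)/(-9) - q)/4 = -((½)*(-⅑)*(-12) - q)/4 = -(⅔ - q)/4 = -⅙ + q/4)
52856/S(232, v) = 52856/(-⅙ + (¼)*(-114)) = 52856/(-⅙ - 57/2) = 52856/(-86/3) = 52856*(-3/86) = -79284/43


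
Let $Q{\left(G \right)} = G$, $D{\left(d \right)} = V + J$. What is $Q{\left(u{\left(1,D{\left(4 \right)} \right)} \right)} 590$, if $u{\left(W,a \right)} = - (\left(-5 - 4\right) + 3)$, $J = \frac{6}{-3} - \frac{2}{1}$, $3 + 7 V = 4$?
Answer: $3540$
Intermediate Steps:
$V = \frac{1}{7}$ ($V = - \frac{3}{7} + \frac{1}{7} \cdot 4 = - \frac{3}{7} + \frac{4}{7} = \frac{1}{7} \approx 0.14286$)
$J = -4$ ($J = 6 \left(- \frac{1}{3}\right) - 2 = -2 - 2 = -4$)
$D{\left(d \right)} = - \frac{27}{7}$ ($D{\left(d \right)} = \frac{1}{7} - 4 = - \frac{27}{7}$)
$u{\left(W,a \right)} = 6$ ($u{\left(W,a \right)} = - (-9 + 3) = \left(-1\right) \left(-6\right) = 6$)
$Q{\left(u{\left(1,D{\left(4 \right)} \right)} \right)} 590 = 6 \cdot 590 = 3540$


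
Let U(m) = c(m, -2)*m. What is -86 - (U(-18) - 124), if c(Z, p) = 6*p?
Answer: -178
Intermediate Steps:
U(m) = -12*m (U(m) = (6*(-2))*m = -12*m)
-86 - (U(-18) - 124) = -86 - (-12*(-18) - 124) = -86 - (216 - 124) = -86 - 1*92 = -86 - 92 = -178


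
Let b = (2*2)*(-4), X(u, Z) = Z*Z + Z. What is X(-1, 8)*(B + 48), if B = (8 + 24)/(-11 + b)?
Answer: 10112/3 ≈ 3370.7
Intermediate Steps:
X(u, Z) = Z + Z**2 (X(u, Z) = Z**2 + Z = Z + Z**2)
b = -16 (b = 4*(-4) = -16)
B = -32/27 (B = (8 + 24)/(-11 - 16) = 32/(-27) = 32*(-1/27) = -32/27 ≈ -1.1852)
X(-1, 8)*(B + 48) = (8*(1 + 8))*(-32/27 + 48) = (8*9)*(1264/27) = 72*(1264/27) = 10112/3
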